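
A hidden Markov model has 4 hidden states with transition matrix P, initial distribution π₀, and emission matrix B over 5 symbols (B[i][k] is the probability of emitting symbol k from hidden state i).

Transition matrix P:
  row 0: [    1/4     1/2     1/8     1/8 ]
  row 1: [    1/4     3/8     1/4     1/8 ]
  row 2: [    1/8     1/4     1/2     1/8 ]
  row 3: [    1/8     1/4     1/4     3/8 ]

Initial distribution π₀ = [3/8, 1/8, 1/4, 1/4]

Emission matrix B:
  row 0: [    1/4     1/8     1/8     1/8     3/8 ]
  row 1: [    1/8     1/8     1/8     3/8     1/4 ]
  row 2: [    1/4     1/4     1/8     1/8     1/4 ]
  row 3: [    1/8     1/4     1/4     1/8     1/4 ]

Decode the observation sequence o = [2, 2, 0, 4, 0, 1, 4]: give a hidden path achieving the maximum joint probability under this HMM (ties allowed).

path = [3, 3, 2, 2, 2, 2, 2]

t=0: δ = [4.688e-02, 1.562e-02, 3.125e-02, 6.250e-02]  (obs o_0=2)
t=1: δ = [1.465e-03, 2.930e-03, 1.953e-03, 5.859e-03]  ψ = [0, 0, 2, 3]  (obs o_1=2)
t=2: δ = [1.831e-04, 1.831e-04, 3.662e-04, 2.747e-04]  ψ = [1, 3, 3, 3]  (obs o_2=0)
t=3: δ = [1.717e-05, 2.289e-05, 4.578e-05, 2.575e-05]  ψ = [0, 0, 2, 3]  (obs o_3=4)
t=4: δ = [1.431e-06, 1.431e-06, 5.722e-06, 1.207e-06]  ψ = [1, 2, 2, 3]  (obs o_4=0)
t=5: δ = [8.941e-08, 1.788e-07, 7.153e-07, 1.788e-07]  ψ = [2, 2, 2, 2]  (obs o_5=1)
t=6: δ = [3.353e-08, 4.470e-08, 8.941e-08, 2.235e-08]  ψ = [2, 2, 2, 2]  (obs o_6=4)
backtrack: best end state = 2; path = [3, 3, 2, 2, 2, 2, 2]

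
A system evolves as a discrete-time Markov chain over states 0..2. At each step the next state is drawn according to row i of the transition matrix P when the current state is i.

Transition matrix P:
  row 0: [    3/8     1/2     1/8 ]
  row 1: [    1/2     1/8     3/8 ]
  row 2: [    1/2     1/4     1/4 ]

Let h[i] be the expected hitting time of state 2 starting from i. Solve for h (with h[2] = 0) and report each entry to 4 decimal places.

h = [4.6316, 3.7895, 0.0000]

First-step conditioning: h[2] = 0; for i ≠ 2, h[i] = 1 + Σ_k P[i][k]·h[k].
  h[0] = 1 + 3/8·h[0] + 1/2·h[1]
  h[1] = 1 + 1/2·h[0] + 1/8·h[1]
Solving the 2×2 linear system over states ≠ 2 gives exactly h = [88/19, 72/19, 0] (h[2] = 0 is the target).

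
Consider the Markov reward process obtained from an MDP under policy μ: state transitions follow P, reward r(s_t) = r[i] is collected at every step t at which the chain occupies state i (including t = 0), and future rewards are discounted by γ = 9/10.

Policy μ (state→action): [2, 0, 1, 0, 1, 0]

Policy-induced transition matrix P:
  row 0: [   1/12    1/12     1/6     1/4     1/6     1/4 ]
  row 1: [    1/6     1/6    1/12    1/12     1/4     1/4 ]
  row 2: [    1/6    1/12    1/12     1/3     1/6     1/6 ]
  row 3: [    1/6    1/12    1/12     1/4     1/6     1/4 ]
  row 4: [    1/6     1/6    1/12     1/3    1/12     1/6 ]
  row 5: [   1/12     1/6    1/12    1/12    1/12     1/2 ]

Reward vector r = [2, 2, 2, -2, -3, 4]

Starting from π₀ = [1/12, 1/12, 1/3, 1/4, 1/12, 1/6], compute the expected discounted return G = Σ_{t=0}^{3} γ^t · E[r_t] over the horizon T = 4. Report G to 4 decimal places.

t=0: π = [0.0833, 0.0833, 0.3333, 0.2500, 0.0833, 0.1667], E[r] = 0.9167, γ^t·E[r] = 0.916667, running G = 0.916667
t=1: π = [0.1458, 0.1111, 0.0903, 0.2431, 0.1528, 0.2569], E[r] = 0.7778, γ^t·E[r] = 0.700000, running G = 1.616667
t=2: π = [0.1331, 0.1267, 0.0955, 0.2089, 0.1418, 0.2940], E[r] = 1.0434, γ^t·E[r] = 0.845156, running G = 2.461823
t=3: π = [0.1311, 0.1302, 0.0944, 0.1997, 0.1409, 0.3037], E[r] = 1.1043, γ^t·E[r] = 0.805008, running G = 3.266831

G = 3.2668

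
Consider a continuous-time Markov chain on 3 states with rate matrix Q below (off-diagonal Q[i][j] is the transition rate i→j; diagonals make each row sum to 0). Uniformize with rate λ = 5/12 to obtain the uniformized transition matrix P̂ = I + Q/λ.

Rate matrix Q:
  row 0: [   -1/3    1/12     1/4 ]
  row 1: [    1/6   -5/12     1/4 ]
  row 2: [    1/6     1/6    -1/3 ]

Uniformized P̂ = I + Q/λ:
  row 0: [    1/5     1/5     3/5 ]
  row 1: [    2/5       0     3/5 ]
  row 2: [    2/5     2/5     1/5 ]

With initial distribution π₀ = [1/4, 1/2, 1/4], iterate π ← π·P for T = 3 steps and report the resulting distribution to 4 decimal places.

π = [0.3340, 0.2260, 0.4400]

t=0: π = [0.2500, 0.5000, 0.2500]
t=1: π = [0.3500, 0.1500, 0.5000]
t=2: π = [0.3300, 0.2700, 0.4000]
t=3: π = [0.3340, 0.2260, 0.4400]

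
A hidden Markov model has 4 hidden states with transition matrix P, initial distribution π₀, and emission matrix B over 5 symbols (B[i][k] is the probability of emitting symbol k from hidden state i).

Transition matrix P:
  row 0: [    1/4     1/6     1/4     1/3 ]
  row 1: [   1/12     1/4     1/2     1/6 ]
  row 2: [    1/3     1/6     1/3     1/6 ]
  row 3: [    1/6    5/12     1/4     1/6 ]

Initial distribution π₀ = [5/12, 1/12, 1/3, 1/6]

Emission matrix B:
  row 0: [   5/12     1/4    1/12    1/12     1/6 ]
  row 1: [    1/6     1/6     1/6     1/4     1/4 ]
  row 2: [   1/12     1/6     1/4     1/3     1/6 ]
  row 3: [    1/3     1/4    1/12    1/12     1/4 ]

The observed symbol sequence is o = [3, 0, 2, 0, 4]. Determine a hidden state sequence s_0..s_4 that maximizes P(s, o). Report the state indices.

path = [2, 0, 2, 0, 3]

t=0: δ = [3.472e-02, 2.083e-02, 1.111e-01, 1.389e-02]  (obs o_0=3)
t=1: δ = [1.543e-02, 3.086e-03, 3.086e-03, 6.173e-03]  ψ = [2, 2, 2, 2]  (obs o_1=0)
t=2: δ = [3.215e-04, 4.287e-04, 9.645e-04, 4.287e-04]  ψ = [0, 0, 0, 0]  (obs o_2=2)
t=3: δ = [1.340e-04, 2.977e-05, 2.679e-05, 5.358e-05]  ψ = [2, 3, 2, 2]  (obs o_3=0)
t=4: δ = [5.582e-06, 5.582e-06, 5.582e-06, 1.116e-05]  ψ = [0, 0, 0, 0]  (obs o_4=4)
backtrack: best end state = 3; path = [2, 0, 2, 0, 3]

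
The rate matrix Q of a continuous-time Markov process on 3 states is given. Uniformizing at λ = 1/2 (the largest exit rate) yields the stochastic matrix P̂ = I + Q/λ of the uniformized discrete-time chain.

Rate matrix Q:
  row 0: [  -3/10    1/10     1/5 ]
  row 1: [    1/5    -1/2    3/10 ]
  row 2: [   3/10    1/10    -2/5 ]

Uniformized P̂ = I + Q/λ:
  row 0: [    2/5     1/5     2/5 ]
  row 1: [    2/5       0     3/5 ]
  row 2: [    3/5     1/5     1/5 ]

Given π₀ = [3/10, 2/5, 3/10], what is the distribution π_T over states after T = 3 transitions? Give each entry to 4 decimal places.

π = [0.4680, 0.1648, 0.3672]

t=0: π = [0.3000, 0.4000, 0.3000]
t=1: π = [0.4600, 0.1200, 0.4200]
t=2: π = [0.4840, 0.1760, 0.3400]
t=3: π = [0.4680, 0.1648, 0.3672]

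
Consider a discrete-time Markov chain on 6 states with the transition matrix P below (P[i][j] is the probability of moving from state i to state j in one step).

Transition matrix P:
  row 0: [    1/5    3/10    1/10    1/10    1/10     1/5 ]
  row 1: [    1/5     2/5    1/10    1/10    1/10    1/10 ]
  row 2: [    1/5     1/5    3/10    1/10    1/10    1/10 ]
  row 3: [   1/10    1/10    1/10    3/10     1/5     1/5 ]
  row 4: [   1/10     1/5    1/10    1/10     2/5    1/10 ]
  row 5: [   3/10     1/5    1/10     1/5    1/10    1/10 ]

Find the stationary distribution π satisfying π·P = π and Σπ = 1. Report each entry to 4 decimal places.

Balance equations π_j = Σ_i π_i·P[i][j]:
  π_0 = 1/5·π_0 + 1/5·π_1 + 1/5·π_2 + 1/10·π_3 + 1/10·π_4 + 3/10·π_5
  π_1 = 3/10·π_0 + 2/5·π_1 + 1/5·π_2 + 1/10·π_3 + 1/5·π_4 + 1/5·π_5
  π_2 = 1/10·π_0 + 1/10·π_1 + 3/10·π_2 + 1/10·π_3 + 1/10·π_4 + 1/10·π_5
  π_3 = 1/10·π_0 + 1/10·π_1 + 1/10·π_2 + 3/10·π_3 + 1/10·π_4 + 1/5·π_5
  π_4 = 1/10·π_0 + 1/10·π_1 + 1/10·π_2 + 1/5·π_3 + 2/5·π_4 + 1/10·π_5
  normalize: π_0 + π_1 + π_2 + π_3 + π_4 + π_5 = 1
Solving the linear system gives exactly π = [501/2741, 5595/21928, 1/8, 388/2741, 447/2741, 363/2741].

π = [0.1828, 0.2552, 0.1250, 0.1416, 0.1631, 0.1324]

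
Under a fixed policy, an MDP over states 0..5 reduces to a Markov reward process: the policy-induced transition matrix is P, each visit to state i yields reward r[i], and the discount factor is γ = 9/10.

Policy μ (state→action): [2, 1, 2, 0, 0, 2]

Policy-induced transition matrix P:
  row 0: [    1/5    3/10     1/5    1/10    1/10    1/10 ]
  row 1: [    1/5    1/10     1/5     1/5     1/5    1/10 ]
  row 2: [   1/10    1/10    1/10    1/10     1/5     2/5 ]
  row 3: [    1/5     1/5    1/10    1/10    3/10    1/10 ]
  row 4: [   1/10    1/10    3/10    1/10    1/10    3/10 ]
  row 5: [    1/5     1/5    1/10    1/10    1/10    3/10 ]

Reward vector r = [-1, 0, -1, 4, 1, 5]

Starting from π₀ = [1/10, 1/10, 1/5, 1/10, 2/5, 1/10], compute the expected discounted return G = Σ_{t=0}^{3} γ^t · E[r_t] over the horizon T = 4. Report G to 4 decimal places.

G = 4.6468

t=0: π = [0.1000, 0.1000, 0.2000, 0.1000, 0.4000, 0.1000], E[r] = 1.0000, γ^t·E[r] = 1.000000, running G = 1.000000
t=1: π = [0.1400, 0.1400, 0.2000, 0.1100, 0.1500, 0.2600], E[r] = 1.5500, γ^t·E[r] = 1.395000, running G = 2.395000
t=2: π = [0.1650, 0.1650, 0.1580, 0.1140, 0.1560, 0.2420], E[r] = 1.4990, γ^t·E[r] = 1.214190, running G = 3.609190
t=3: π = [0.1686, 0.1686, 0.1642, 0.1165, 0.1551, 0.2270], E[r] = 1.4233, γ^t·E[r] = 1.037586, running G = 4.646776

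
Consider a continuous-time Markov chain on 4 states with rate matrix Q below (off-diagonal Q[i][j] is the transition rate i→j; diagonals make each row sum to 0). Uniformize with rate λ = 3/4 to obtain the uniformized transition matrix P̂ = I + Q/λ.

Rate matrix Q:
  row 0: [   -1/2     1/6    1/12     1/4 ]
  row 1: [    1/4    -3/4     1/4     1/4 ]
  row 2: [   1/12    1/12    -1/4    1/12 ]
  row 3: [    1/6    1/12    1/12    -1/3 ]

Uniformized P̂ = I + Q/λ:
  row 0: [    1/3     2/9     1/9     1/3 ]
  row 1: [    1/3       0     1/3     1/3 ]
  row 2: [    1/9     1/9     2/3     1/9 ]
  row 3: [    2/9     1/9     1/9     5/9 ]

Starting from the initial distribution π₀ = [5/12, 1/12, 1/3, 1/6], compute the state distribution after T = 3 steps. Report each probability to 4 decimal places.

t=0: π = [0.4167, 0.0833, 0.3333, 0.1667]
t=1: π = [0.2407, 0.1481, 0.3148, 0.2963]
t=2: π = [0.2305, 0.1214, 0.3189, 0.3292]
t=3: π = [0.2259, 0.1232, 0.3153, 0.3356]

π = [0.2259, 0.1232, 0.3153, 0.3356]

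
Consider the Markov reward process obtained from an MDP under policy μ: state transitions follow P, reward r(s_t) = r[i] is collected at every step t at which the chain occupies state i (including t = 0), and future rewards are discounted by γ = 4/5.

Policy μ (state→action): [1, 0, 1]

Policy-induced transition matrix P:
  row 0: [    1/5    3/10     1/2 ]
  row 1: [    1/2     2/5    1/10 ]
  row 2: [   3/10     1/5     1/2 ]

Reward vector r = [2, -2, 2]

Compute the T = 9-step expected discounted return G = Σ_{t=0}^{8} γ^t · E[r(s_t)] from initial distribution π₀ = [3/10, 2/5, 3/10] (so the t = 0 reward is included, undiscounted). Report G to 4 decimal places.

t=0: π = [0.3000, 0.4000, 0.3000], E[r] = 0.4000, γ^t·E[r] = 0.400000, running G = 0.400000
t=1: π = [0.3500, 0.3100, 0.3400], E[r] = 0.7600, γ^t·E[r] = 0.608000, running G = 1.008000
t=2: π = [0.3270, 0.2970, 0.3760], E[r] = 0.8120, γ^t·E[r] = 0.519680, running G = 1.527680
t=3: π = [0.3267, 0.2921, 0.3812], E[r] = 0.8316, γ^t·E[r] = 0.425779, running G = 1.953459
t=4: π = [0.3258, 0.2911, 0.3832], E[r] = 0.8356, γ^t·E[r] = 0.342278, running G = 2.295737
t=5: π = [0.3256, 0.2908, 0.3836], E[r] = 0.8368, γ^t·E[r] = 0.274212, running G = 2.569949
t=6: π = [0.3256, 0.2907, 0.3837], E[r] = 0.8371, γ^t·E[r] = 0.219443, running G = 2.789392
t=7: π = [0.3256, 0.2907, 0.3837], E[r] = 0.8372, γ^t·E[r] = 0.175570, running G = 2.964962
t=8: π = [0.3256, 0.2907, 0.3837], E[r] = 0.8372, γ^t·E[r] = 0.140459, running G = 3.105422

G = 3.1054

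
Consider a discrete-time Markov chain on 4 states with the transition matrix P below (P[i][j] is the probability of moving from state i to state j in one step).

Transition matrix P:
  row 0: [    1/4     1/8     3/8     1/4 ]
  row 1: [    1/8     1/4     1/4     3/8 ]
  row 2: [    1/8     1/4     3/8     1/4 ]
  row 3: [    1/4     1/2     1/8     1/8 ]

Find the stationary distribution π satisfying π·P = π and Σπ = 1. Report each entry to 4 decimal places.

π = [0.1792, 0.2912, 0.2749, 0.2546]

Balance equations π_j = Σ_i π_i·P[i][j]:
  π_0 = 1/4·π_0 + 1/8·π_1 + 1/8·π_2 + 1/4·π_3
  π_1 = 1/8·π_0 + 1/4·π_1 + 1/4·π_2 + 1/2·π_3
  π_2 = 3/8·π_0 + 1/4·π_1 + 3/8·π_2 + 1/8·π_3
  normalize: π_0 + π_1 + π_2 + π_3 = 1
Solving the linear system gives exactly π = [88/491, 143/491, 135/491, 125/491].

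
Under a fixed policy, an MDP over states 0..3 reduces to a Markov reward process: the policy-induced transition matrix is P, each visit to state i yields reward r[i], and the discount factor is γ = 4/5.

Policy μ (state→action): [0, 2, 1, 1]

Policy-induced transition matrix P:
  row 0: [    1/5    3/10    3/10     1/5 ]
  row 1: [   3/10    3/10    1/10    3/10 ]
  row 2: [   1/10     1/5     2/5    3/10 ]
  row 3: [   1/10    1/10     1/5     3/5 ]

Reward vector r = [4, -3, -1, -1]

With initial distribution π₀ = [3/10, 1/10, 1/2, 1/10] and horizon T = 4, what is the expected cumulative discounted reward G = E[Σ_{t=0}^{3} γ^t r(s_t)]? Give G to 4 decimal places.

t=0: π = [0.3000, 0.1000, 0.5000, 0.1000], E[r] = 0.3000, γ^t·E[r] = 0.300000, running G = 0.300000
t=1: π = [0.1500, 0.2300, 0.3200, 0.3000], E[r] = -0.7100, γ^t·E[r] = -0.568000, running G = -0.268000
t=2: π = [0.1610, 0.2080, 0.2560, 0.3750], E[r] = -0.6110, γ^t·E[r] = -0.391040, running G = -0.659040
t=3: π = [0.1577, 0.1994, 0.2465, 0.3964], E[r] = -0.6103, γ^t·E[r] = -0.312474, running G = -0.971514

G = -0.9715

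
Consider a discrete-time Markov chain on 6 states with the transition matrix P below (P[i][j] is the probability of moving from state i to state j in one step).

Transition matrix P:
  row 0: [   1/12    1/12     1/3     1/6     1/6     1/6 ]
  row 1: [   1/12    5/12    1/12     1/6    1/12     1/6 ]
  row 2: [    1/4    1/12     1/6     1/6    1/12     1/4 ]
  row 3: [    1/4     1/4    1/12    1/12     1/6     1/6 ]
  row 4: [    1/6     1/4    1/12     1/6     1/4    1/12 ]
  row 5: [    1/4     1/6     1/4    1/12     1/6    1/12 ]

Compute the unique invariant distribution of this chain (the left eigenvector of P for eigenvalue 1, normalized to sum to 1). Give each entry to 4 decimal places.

π = [0.1728, 0.2166, 0.1663, 0.1419, 0.1470, 0.1553]

Balance equations π_j = Σ_i π_i·P[i][j]:
  π_0 = 1/12·π_0 + 1/12·π_1 + 1/4·π_2 + 1/4·π_3 + 1/6·π_4 + 1/4·π_5
  π_1 = 1/12·π_0 + 5/12·π_1 + 1/12·π_2 + 1/4·π_3 + 1/4·π_4 + 1/6·π_5
  π_2 = 1/3·π_0 + 1/12·π_1 + 1/6·π_2 + 1/12·π_3 + 1/12·π_4 + 1/4·π_5
  π_3 = 1/6·π_0 + 1/6·π_1 + 1/6·π_2 + 1/12·π_3 + 1/6·π_4 + 1/12·π_5
  π_4 = 1/6·π_0 + 1/12·π_1 + 1/12·π_2 + 1/6·π_3 + 1/4·π_4 + 1/6·π_5
  normalize: π_0 + π_1 + π_2 + π_3 + π_4 + π_5 = 1
Solving the linear system gives exactly π = [36133/209059, 45291/209059, 34764/209059, 29665/209059, 30733/209059, 32473/209059].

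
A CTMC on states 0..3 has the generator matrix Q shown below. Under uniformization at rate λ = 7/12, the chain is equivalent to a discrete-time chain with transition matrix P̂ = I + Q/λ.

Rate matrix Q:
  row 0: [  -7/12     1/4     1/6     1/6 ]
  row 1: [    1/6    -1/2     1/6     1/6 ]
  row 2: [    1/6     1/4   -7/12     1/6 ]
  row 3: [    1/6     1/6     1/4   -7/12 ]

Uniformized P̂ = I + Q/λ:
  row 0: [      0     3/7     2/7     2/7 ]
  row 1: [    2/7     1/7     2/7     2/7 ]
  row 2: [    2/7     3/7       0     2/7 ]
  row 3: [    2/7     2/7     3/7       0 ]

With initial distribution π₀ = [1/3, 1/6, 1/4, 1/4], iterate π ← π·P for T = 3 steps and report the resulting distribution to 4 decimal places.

π = [0.2196, 0.3110, 0.2478, 0.2216]

t=0: π = [0.3333, 0.1667, 0.2500, 0.2500]
t=1: π = [0.1905, 0.3452, 0.2500, 0.2143]
t=2: π = [0.2313, 0.2993, 0.2449, 0.2245]
t=3: π = [0.2196, 0.3110, 0.2478, 0.2216]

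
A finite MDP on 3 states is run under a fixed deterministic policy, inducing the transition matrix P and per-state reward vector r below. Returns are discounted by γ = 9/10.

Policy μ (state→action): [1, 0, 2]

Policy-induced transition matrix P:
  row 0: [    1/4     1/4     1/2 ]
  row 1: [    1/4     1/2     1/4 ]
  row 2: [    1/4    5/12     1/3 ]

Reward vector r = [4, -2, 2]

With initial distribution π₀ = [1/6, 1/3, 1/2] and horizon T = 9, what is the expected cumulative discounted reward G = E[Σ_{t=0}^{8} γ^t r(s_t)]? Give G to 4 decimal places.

t=0: π = [0.1667, 0.3333, 0.5000], E[r] = 1.0000, γ^t·E[r] = 1.000000, running G = 1.000000
t=1: π = [0.2500, 0.4167, 0.3333], E[r] = 0.8333, γ^t·E[r] = 0.750000, running G = 1.750000
t=2: π = [0.2500, 0.4097, 0.3403], E[r] = 0.8611, γ^t·E[r] = 0.697500, running G = 2.447500
t=3: π = [0.2500, 0.4091, 0.3409], E[r] = 0.8634, γ^t·E[r] = 0.629438, running G = 3.076938
t=4: π = [0.2500, 0.4091, 0.3409], E[r] = 0.8636, γ^t·E[r] = 0.566620, running G = 3.643558
t=5: π = [0.2500, 0.4091, 0.3409], E[r] = 0.8636, γ^t·E[r] = 0.509968, running G = 4.153526
t=6: π = [0.2500, 0.4091, 0.3409], E[r] = 0.8636, γ^t·E[r] = 0.458972, running G = 4.612497
t=7: π = [0.2500, 0.4091, 0.3409], E[r] = 0.8636, γ^t·E[r] = 0.413075, running G = 5.025572
t=8: π = [0.2500, 0.4091, 0.3409], E[r] = 0.8636, γ^t·E[r] = 0.371767, running G = 5.397339

G = 5.3973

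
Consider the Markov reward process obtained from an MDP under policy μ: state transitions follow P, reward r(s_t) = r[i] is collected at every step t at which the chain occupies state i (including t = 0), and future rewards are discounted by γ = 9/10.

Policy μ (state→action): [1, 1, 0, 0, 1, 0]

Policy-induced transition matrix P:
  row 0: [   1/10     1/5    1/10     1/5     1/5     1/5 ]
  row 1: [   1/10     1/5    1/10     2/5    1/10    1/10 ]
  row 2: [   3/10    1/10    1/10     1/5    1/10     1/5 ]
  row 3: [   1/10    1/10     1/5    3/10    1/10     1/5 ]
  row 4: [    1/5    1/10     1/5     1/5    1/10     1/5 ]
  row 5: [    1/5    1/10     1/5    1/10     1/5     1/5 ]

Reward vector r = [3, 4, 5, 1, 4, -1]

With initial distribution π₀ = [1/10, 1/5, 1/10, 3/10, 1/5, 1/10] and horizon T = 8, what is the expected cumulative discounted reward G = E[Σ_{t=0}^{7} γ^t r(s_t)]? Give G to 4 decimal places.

t=0: π = [0.1000, 0.2000, 0.1000, 0.3000, 0.2000, 0.1000], E[r] = 2.6000, γ^t·E[r] = 2.600000, running G = 2.600000
t=1: π = [0.1500, 0.1300, 0.1600, 0.2600, 0.1200, 0.1800], E[r] = 2.3300, γ^t·E[r] = 2.097000, running G = 4.697000
t=2: π = [0.1620, 0.1280, 0.1560, 0.2340, 0.1330, 0.1870], E[r] = 2.3570, γ^t·E[r] = 1.909170, running G = 6.606170
t=3: π = [0.1632, 0.1290, 0.1554, 0.2303, 0.1349, 0.1872], E[r] = 2.3653, γ^t·E[r] = 1.724304, running G = 8.330474
t=4: π = [0.1633, 0.1292, 0.1552, 0.2301, 0.1350, 0.1871], E[r] = 2.3661, γ^t·E[r] = 1.552411, running G = 9.882885
t=5: π = [0.1633, 0.1293, 0.1552, 0.2301, 0.1350, 0.1871], E[r] = 2.3661, γ^t·E[r] = 1.397181, running G = 11.280066
t=6: π = [0.1633, 0.1293, 0.1552, 0.2302, 0.1350, 0.1871], E[r] = 2.3661, γ^t·E[r] = 1.257455, running G = 12.537521
t=7: π = [0.1633, 0.1293, 0.1552, 0.2302, 0.1350, 0.1871], E[r] = 2.3661, γ^t·E[r] = 1.131708, running G = 13.669230

G = 13.6692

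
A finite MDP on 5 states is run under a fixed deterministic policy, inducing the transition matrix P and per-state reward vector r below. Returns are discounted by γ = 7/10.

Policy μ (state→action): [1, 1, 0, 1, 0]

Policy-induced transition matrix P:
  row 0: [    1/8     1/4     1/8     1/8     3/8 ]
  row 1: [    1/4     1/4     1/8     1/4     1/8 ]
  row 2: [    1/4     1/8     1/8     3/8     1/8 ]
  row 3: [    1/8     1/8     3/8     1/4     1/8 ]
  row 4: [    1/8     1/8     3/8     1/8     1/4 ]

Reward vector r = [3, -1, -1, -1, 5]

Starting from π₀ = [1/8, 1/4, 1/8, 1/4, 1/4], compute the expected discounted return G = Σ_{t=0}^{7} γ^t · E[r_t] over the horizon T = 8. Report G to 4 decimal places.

G = 2.8049

t=0: π = [0.1250, 0.2500, 0.1250, 0.2500, 0.2500], E[r] = 1.0000, γ^t·E[r] = 1.000000, running G = 1.000000
t=1: π = [0.1719, 0.1719, 0.2500, 0.2188, 0.1875], E[r] = 0.8125, γ^t·E[r] = 0.568750, running G = 1.568750
t=2: π = [0.1777, 0.1680, 0.2266, 0.2363, 0.1914], E[r] = 0.8594, γ^t·E[r] = 0.421094, running G = 1.989844
t=3: π = [0.1743, 0.1682, 0.2319, 0.2322, 0.1934], E[r] = 0.8574, γ^t·E[r] = 0.294096, running G = 2.283939
t=4: π = [0.1750, 0.1678, 0.2314, 0.2330, 0.1927], E[r] = 0.8566, γ^t·E[r] = 0.205662, running G = 2.489601
t=5: π = [0.1749, 0.1679, 0.2314, 0.2330, 0.1928], E[r] = 0.8567, γ^t·E[r] = 0.143984, running G = 2.633585
t=6: π = [0.1749, 0.1678, 0.2315, 0.2330, 0.1928], E[r] = 0.8566, γ^t·E[r] = 0.100782, running G = 2.734367
t=7: π = [0.1749, 0.1678, 0.2314, 0.2330, 0.1928], E[r] = 0.8566, γ^t·E[r] = 0.070548, running G = 2.804915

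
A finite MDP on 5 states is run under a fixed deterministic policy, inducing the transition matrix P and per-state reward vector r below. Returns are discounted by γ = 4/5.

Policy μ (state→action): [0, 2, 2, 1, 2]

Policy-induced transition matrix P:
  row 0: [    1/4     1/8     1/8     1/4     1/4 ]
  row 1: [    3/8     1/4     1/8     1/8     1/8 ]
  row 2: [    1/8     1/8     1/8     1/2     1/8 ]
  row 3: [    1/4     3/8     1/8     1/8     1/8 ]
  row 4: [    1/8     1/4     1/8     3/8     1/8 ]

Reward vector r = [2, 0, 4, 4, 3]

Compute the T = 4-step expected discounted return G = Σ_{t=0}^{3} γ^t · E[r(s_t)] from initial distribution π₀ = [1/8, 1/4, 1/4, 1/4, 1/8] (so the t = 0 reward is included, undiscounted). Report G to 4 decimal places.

G = 7.3638

t=0: π = [0.1250, 0.2500, 0.2500, 0.2500, 0.1250], E[r] = 2.6250, γ^t·E[r] = 2.625000, running G = 2.625000
t=1: π = [0.2344, 0.2344, 0.1250, 0.2656, 0.1406], E[r] = 2.4531, γ^t·E[r] = 1.962500, running G = 4.587500
t=2: π = [0.2461, 0.2383, 0.1250, 0.2363, 0.1543], E[r] = 2.4004, γ^t·E[r] = 1.536250, running G = 6.123750
t=3: π = [0.2449, 0.2332, 0.1250, 0.2412, 0.1558], E[r] = 2.4219, γ^t·E[r] = 1.240000, running G = 7.363750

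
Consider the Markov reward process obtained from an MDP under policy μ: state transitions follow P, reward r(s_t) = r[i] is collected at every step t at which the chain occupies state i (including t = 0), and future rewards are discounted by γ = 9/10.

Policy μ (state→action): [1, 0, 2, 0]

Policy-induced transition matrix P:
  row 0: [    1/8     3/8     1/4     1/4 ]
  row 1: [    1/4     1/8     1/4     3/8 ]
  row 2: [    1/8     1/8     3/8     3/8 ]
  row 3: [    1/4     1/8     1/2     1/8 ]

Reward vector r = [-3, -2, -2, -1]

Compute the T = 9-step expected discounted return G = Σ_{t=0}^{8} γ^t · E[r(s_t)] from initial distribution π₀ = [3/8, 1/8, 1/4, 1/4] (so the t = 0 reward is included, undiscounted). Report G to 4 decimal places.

G = -11.8686

t=0: π = [0.3750, 0.1250, 0.2500, 0.2500], E[r] = -2.1250, γ^t·E[r] = -2.125000, running G = -2.125000
t=1: π = [0.1719, 0.2188, 0.3438, 0.2656], E[r] = -1.9063, γ^t·E[r] = -1.715625, running G = -3.840625
t=2: π = [0.1855, 0.1680, 0.3594, 0.2871], E[r] = -1.8984, γ^t·E[r] = -1.537734, running G = -5.378359
t=3: π = [0.1819, 0.1714, 0.3667, 0.2800], E[r] = -1.9019, γ^t·E[r] = -1.386453, running G = -6.764812
t=4: π = [0.1814, 0.1705, 0.3658, 0.2823], E[r] = -1.8992, γ^t·E[r] = -1.246045, running G = -8.010857
t=5: π = [0.1816, 0.1704, 0.3663, 0.2818], E[r] = -1.8998, γ^t·E[r] = -1.121833, running G = -9.132690
t=6: π = [0.1815, 0.1704, 0.3662, 0.2819], E[r] = -1.8997, γ^t·E[r] = -1.009553, running G = -10.142243
t=7: π = [0.1815, 0.1704, 0.3662, 0.2818], E[r] = -1.8997, γ^t·E[r] = -0.908614, running G = -11.050858
t=8: π = [0.1815, 0.1704, 0.3662, 0.2818], E[r] = -1.8997, γ^t·E[r] = -0.817750, running G = -11.868608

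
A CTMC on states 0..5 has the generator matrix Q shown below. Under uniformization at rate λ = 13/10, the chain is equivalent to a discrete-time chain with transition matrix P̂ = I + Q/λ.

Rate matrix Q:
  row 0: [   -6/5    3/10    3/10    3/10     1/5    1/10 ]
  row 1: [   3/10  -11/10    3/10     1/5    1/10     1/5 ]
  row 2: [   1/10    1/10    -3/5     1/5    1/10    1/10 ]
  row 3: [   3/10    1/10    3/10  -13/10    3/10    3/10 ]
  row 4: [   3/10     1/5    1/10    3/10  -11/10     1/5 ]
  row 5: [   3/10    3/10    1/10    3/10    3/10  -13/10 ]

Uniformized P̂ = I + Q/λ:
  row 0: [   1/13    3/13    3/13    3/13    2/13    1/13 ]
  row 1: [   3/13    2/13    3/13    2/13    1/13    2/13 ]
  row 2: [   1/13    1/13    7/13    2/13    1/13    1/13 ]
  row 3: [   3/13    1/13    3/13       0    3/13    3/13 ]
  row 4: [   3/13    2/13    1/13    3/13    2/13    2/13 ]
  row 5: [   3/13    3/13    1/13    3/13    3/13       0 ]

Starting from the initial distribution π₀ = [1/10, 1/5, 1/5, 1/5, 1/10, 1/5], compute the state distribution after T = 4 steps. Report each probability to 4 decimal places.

π = [0.1635, 0.1421, 0.2747, 0.1617, 0.1432, 0.1148]

t=0: π = [0.1000, 0.2000, 0.2000, 0.2000, 0.1000, 0.2000]
t=1: π = [0.1846, 0.1462, 0.2462, 0.1538, 0.1538, 0.1154]
t=2: π = [0.1645, 0.1462, 0.2651, 0.1651, 0.1444, 0.1148]
t=3: π = [0.1647, 0.1422, 0.2725, 0.1610, 0.1437, 0.1158]
t=4: π = [0.1635, 0.1421, 0.2747, 0.1617, 0.1432, 0.1148]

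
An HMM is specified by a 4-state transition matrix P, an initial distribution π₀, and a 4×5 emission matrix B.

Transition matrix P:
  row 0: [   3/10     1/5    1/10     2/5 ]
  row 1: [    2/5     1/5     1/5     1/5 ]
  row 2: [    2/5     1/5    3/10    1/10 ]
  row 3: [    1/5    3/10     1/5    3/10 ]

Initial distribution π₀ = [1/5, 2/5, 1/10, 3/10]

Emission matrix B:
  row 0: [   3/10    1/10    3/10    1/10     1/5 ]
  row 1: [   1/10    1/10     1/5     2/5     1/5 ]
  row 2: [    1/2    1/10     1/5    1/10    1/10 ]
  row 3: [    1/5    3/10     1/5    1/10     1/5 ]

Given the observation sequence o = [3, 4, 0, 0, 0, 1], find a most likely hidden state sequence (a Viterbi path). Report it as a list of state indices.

path = [1, 0, 3, 2, 0, 3]

t=0: δ = [2.000e-02, 1.600e-01, 1.000e-02, 3.000e-02]  (obs o_0=3)
t=1: δ = [1.280e-02, 6.400e-03, 3.200e-03, 6.400e-03]  ψ = [1, 1, 1, 1]  (obs o_1=4)
t=2: δ = [1.152e-03, 2.560e-04, 6.400e-04, 1.024e-03]  ψ = [0, 0, 0, 0]  (obs o_2=0)
t=3: δ = [1.037e-04, 3.072e-05, 1.024e-04, 9.216e-05]  ψ = [0, 3, 3, 0]  (obs o_3=0)
t=4: δ = [1.229e-05, 2.765e-06, 1.536e-05, 8.294e-06]  ψ = [2, 3, 2, 0]  (obs o_4=0)
t=5: δ = [6.144e-07, 3.072e-07, 4.608e-07, 1.475e-06]  ψ = [2, 2, 2, 0]  (obs o_5=1)
backtrack: best end state = 3; path = [1, 0, 3, 2, 0, 3]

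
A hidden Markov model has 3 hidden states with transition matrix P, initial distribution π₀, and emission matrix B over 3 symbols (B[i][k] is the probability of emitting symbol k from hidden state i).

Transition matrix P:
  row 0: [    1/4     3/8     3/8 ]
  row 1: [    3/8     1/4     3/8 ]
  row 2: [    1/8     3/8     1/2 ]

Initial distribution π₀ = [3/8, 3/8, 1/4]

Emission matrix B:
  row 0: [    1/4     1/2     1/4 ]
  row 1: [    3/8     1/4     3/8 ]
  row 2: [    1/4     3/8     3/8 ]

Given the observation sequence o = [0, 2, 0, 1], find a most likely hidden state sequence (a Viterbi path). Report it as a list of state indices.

t=0: δ = [9.375e-02, 1.406e-01, 6.250e-02]  (obs o_0=0)
t=1: δ = [1.318e-02, 1.318e-02, 1.978e-02]  ψ = [1, 0, 1]  (obs o_1=2)
t=2: δ = [1.236e-03, 2.781e-03, 2.472e-03]  ψ = [1, 2, 2]  (obs o_2=0)
t=3: δ = [5.214e-04, 2.317e-04, 4.635e-04]  ψ = [1, 2, 2]  (obs o_3=1)
backtrack: best end state = 0; path = [1, 2, 1, 0]

path = [1, 2, 1, 0]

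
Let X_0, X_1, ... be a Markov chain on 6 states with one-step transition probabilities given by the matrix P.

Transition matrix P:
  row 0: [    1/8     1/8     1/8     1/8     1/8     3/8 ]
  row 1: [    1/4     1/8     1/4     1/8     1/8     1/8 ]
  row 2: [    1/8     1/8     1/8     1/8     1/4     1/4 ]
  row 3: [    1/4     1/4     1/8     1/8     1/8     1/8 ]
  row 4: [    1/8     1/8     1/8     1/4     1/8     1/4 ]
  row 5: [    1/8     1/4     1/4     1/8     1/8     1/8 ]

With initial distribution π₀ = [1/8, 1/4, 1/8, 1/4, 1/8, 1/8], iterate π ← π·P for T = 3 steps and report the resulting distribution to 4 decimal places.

t=0: π = [0.1250, 0.2500, 0.1250, 0.2500, 0.1250, 0.1250]
t=1: π = [0.1875, 0.1719, 0.1719, 0.1406, 0.1406, 0.1875]
t=2: π = [0.1641, 0.1660, 0.1699, 0.1426, 0.1465, 0.2109]
t=3: π = [0.1636, 0.1692, 0.1721, 0.1433, 0.1462, 0.2056]

π = [0.1636, 0.1692, 0.1721, 0.1433, 0.1462, 0.2056]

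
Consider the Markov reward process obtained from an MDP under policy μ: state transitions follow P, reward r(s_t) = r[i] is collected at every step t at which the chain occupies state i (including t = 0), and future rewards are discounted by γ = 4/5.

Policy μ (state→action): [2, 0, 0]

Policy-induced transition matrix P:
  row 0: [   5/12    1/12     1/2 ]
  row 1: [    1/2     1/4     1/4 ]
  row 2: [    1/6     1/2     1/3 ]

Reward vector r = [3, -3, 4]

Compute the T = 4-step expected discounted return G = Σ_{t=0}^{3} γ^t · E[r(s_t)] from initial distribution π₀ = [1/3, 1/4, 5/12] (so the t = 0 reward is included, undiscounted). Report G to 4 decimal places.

t=0: π = [0.3333, 0.2500, 0.4167], E[r] = 1.9167, γ^t·E[r] = 1.916667, running G = 1.916667
t=1: π = [0.3333, 0.2986, 0.3681], E[r] = 1.5764, γ^t·E[r] = 1.261111, running G = 3.177778
t=2: π = [0.3495, 0.2865, 0.3640], E[r] = 1.6453, γ^t·E[r] = 1.052963, running G = 4.230741
t=3: π = [0.3495, 0.2827, 0.3677], E[r] = 1.6712, γ^t·E[r] = 0.855679, running G = 5.086420

G = 5.0864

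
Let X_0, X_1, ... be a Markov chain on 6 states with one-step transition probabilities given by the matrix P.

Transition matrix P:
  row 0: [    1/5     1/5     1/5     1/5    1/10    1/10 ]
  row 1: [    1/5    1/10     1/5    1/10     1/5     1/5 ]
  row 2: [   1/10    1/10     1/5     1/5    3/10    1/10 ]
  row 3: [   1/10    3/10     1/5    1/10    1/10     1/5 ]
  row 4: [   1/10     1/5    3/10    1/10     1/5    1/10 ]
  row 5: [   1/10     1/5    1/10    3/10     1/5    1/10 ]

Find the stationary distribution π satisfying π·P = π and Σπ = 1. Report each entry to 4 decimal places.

Balance equations π_j = Σ_i π_i·P[i][j]:
  π_0 = 1/5·π_0 + 1/5·π_1 + 1/10·π_2 + 1/10·π_3 + 1/10·π_4 + 1/10·π_5
  π_1 = 1/5·π_0 + 1/10·π_1 + 1/10·π_2 + 3/10·π_3 + 1/5·π_4 + 1/5·π_5
  π_2 = 1/5·π_0 + 1/5·π_1 + 1/5·π_2 + 1/5·π_3 + 3/10·π_4 + 1/10·π_5
  π_3 = 1/5·π_0 + 1/10·π_1 + 1/5·π_2 + 1/10·π_3 + 1/10·π_4 + 3/10·π_5
  π_4 = 1/10·π_0 + 1/5·π_1 + 3/10·π_2 + 1/10·π_3 + 1/5·π_4 + 1/5·π_5
  normalize: π_0 + π_1 + π_2 + π_3 + π_4 + π_5 = 1
Solving the linear system gives exactly π = [1394/10653, 631/3551, 2192/10653, 1709/10653, 4079/21306, 2851/21306].

π = [0.1309, 0.1777, 0.2058, 0.1604, 0.1914, 0.1338]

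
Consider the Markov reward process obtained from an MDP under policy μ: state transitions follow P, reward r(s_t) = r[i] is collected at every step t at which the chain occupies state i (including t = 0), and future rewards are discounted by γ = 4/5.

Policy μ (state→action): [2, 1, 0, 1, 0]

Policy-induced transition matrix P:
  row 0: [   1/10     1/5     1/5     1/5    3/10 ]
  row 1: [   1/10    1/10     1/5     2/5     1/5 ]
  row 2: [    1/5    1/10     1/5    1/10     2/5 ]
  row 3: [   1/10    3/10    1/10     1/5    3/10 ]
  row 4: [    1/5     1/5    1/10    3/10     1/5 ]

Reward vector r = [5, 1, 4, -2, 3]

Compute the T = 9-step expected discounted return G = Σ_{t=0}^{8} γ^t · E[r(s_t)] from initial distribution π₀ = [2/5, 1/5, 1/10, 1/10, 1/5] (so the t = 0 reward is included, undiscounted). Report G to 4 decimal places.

G = 9.0211

t=0: π = [0.4000, 0.2000, 0.1000, 0.1000, 0.2000], E[r] = 3.0000, γ^t·E[r] = 3.000000, running G = 3.000000
t=1: π = [0.1300, 0.1800, 0.1700, 0.2500, 0.2700], E[r] = 1.8200, γ^t·E[r] = 1.456000, running G = 4.456000
t=2: π = [0.1440, 0.1900, 0.1480, 0.2460, 0.2720], E[r] = 1.8260, γ^t·E[r] = 1.168640, running G = 5.624640
t=3: π = [0.1420, 0.1908, 0.1482, 0.2504, 0.2686], E[r] = 1.7986, γ^t·E[r] = 0.920883, running G = 6.545523
t=4: π = [0.1417, 0.1911, 0.1481, 0.2502, 0.2689], E[r] = 1.7982, γ^t·E[r] = 0.736535, running G = 7.282058
t=5: π = [0.1417, 0.1911, 0.1481, 0.2503, 0.2688], E[r] = 1.7978, γ^t·E[r] = 0.589092, running G = 7.871150
t=6: π = [0.1417, 0.1911, 0.1481, 0.2503, 0.2688], E[r] = 1.7978, γ^t·E[r] = 0.471280, running G = 8.342430
t=7: π = [0.1417, 0.1911, 0.1481, 0.2503, 0.2688], E[r] = 1.7978, γ^t·E[r] = 0.377021, running G = 8.719451
t=8: π = [0.1417, 0.1911, 0.1481, 0.2503, 0.2688], E[r] = 1.7978, γ^t·E[r] = 0.301617, running G = 9.021068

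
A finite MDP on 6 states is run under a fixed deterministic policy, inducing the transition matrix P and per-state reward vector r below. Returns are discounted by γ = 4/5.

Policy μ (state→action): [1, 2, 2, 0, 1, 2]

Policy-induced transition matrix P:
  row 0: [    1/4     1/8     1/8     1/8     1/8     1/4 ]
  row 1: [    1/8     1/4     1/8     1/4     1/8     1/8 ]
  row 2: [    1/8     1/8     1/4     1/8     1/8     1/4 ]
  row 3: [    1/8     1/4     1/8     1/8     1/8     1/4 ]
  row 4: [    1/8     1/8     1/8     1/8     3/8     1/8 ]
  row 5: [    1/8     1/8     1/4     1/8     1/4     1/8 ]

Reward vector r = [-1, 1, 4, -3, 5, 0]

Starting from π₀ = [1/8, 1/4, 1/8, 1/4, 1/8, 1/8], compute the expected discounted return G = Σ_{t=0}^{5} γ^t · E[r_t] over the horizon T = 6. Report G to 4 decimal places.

G = 3.6738

t=0: π = [0.1250, 0.2500, 0.1250, 0.2500, 0.1250, 0.1250], E[r] = 0.5000, γ^t·E[r] = 0.500000, running G = 0.500000
t=1: π = [0.1406, 0.1875, 0.1563, 0.1563, 0.1719, 0.1875], E[r] = 1.0625, γ^t·E[r] = 0.850000, running G = 1.350000
t=2: π = [0.1426, 0.1680, 0.1680, 0.1484, 0.1914, 0.1816], E[r] = 1.2090, γ^t·E[r] = 0.773750, running G = 2.123750
t=3: π = [0.1428, 0.1646, 0.1687, 0.1460, 0.1956, 0.1824], E[r] = 1.2363, γ^t·E[r] = 0.633000, running G = 2.756750
t=4: π = [0.1429, 0.1638, 0.1689, 0.1456, 0.1967, 0.1822], E[r] = 1.2432, γ^t·E[r] = 0.509225, running G = 3.265975
t=5: π = [0.1429, 0.1637, 0.1689, 0.1455, 0.1969, 0.1822], E[r] = 1.2446, γ^t·E[r] = 0.407846, running G = 3.673821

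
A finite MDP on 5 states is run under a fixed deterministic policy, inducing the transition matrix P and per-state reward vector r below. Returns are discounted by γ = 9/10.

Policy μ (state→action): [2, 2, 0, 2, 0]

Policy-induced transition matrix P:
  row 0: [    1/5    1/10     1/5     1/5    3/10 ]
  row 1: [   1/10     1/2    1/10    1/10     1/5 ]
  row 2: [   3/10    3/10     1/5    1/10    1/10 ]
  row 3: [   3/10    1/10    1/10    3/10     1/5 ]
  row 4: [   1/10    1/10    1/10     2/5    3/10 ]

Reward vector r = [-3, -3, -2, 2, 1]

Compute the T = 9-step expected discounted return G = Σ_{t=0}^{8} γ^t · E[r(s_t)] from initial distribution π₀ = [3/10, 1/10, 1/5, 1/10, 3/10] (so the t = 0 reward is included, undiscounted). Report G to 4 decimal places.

t=0: π = [0.3000, 0.1000, 0.2000, 0.1000, 0.3000], E[r] = -1.1000, γ^t·E[r] = -1.100000, running G = -1.100000
t=1: π = [0.1900, 0.1800, 0.1500, 0.2400, 0.2400], E[r] = -0.6900, γ^t·E[r] = -0.621000, running G = -1.721000
t=2: π = [0.1970, 0.2020, 0.1340, 0.2390, 0.2280], E[r] = -0.7590, γ^t·E[r] = -0.614790, running G = -2.335790
t=3: π = [0.1943, 0.2076, 0.1331, 0.2359, 0.2291], E[r] = -0.7710, γ^t·E[r] = -0.562059, running G = -2.897849
t=4: π = [0.1932, 0.2097, 0.1327, 0.2353, 0.2290], E[r] = -0.7744, γ^t·E[r] = -0.508110, running G = -3.405959
t=5: π = [0.1929, 0.2104, 0.1326, 0.2351, 0.2290], E[r] = -0.7761, γ^t·E[r] = -0.458276, running G = -3.864235
t=6: π = [0.1928, 0.2107, 0.1326, 0.2350, 0.2289], E[r] = -0.7767, γ^t·E[r] = -0.412787, running G = -4.277022
t=7: π = [0.1928, 0.2108, 0.1325, 0.2350, 0.2289], E[r] = -0.7770, γ^t·E[r] = -0.371621, running G = -4.648643
t=8: π = [0.1928, 0.2108, 0.1325, 0.2349, 0.2289], E[r] = -0.7771, γ^t·E[r] = -0.334497, running G = -4.983140

G = -4.9831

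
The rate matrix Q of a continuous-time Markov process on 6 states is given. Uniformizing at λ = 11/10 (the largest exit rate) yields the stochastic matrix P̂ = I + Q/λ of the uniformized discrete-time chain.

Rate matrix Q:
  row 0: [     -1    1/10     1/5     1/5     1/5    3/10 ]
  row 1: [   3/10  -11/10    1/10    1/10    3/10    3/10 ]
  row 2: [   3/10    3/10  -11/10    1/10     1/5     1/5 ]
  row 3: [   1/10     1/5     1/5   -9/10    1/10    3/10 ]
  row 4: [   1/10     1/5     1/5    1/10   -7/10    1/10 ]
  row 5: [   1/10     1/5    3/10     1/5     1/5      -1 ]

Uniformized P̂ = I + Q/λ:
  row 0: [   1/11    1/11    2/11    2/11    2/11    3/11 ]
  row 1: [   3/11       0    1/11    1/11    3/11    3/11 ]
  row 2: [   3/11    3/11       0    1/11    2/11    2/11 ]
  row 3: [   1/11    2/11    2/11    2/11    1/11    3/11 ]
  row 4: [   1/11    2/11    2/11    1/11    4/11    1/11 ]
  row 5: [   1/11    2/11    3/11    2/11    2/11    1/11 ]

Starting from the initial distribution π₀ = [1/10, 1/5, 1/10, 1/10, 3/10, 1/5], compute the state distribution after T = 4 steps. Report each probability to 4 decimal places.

π = [0.1473, 0.1546, 0.1562, 0.1331, 0.2248, 0.1840]

t=0: π = [0.1000, 0.2000, 0.1000, 0.1000, 0.3000, 0.2000]
t=1: π = [0.1455, 0.1455, 0.1636, 0.1273, 0.2455, 0.1727]
t=2: π = [0.1471, 0.1570, 0.1545, 0.1314, 0.2281, 0.1818]
t=3: π = [0.1476, 0.1539, 0.1560, 0.1328, 0.2256, 0.1841]
t=4: π = [0.1473, 0.1546, 0.1562, 0.1331, 0.2248, 0.1840]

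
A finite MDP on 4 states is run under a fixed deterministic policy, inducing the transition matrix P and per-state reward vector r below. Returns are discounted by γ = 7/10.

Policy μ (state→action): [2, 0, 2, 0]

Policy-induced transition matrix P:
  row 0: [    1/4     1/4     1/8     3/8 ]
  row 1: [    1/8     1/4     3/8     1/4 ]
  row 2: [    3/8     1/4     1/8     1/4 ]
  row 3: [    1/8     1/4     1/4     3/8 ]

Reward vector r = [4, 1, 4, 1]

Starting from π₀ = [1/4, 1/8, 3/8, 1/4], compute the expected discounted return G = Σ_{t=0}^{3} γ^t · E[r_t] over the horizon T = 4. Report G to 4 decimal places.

G = 6.4056

t=0: π = [0.2500, 0.1250, 0.3750, 0.2500], E[r] = 2.8750, γ^t·E[r] = 2.875000, running G = 2.875000
t=1: π = [0.2500, 0.2500, 0.1875, 0.3125], E[r] = 2.3125, γ^t·E[r] = 1.618750, running G = 4.493750
t=2: π = [0.2031, 0.2500, 0.2266, 0.3203], E[r] = 2.2891, γ^t·E[r] = 1.121641, running G = 5.615391
t=3: π = [0.2070, 0.2500, 0.2275, 0.3154], E[r] = 2.3037, γ^t·E[r] = 0.790173, running G = 6.405563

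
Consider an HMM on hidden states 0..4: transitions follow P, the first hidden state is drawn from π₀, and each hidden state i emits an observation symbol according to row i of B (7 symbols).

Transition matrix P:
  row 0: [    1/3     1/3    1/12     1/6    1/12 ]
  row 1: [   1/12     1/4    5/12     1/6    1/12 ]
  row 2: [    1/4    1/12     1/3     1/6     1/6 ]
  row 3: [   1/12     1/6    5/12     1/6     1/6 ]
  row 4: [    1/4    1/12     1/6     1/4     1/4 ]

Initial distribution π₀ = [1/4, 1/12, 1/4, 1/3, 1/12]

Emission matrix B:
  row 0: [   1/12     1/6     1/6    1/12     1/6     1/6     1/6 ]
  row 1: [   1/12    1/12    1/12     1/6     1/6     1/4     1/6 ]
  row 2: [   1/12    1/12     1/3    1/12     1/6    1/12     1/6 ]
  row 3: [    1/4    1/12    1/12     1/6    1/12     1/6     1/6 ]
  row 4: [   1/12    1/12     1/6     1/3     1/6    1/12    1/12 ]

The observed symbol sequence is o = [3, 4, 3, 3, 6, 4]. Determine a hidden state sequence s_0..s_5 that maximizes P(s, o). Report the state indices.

t=0: δ = [2.083e-02, 1.389e-02, 2.083e-02, 5.556e-02, 2.778e-02]  (obs o_0=3)
t=1: δ = [1.157e-03, 1.543e-03, 3.858e-03, 7.716e-04, 1.543e-03]  ψ = [0, 3, 3, 3, 3]  (obs o_1=4)
t=2: δ = [8.038e-05, 6.430e-05, 1.072e-04, 1.072e-04, 2.143e-04]  ψ = [2, 0, 2, 2, 2]  (obs o_2=3)
t=3: δ = [4.465e-06, 4.465e-06, 3.721e-06, 8.931e-06, 1.786e-05]  ψ = [4, 0, 3, 4, 4]  (obs o_3=3)
t=4: δ = [7.442e-07, 2.481e-07, 6.202e-07, 7.442e-07, 3.721e-07]  ψ = [4, 0, 3, 4, 4]  (obs o_4=6)
t=5: δ = [4.135e-08, 4.135e-08, 5.168e-08, 1.034e-08, 2.067e-08]  ψ = [0, 0, 3, 0, 3]  (obs o_5=4)
backtrack: best end state = 2; path = [3, 2, 4, 4, 3, 2]

path = [3, 2, 4, 4, 3, 2]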